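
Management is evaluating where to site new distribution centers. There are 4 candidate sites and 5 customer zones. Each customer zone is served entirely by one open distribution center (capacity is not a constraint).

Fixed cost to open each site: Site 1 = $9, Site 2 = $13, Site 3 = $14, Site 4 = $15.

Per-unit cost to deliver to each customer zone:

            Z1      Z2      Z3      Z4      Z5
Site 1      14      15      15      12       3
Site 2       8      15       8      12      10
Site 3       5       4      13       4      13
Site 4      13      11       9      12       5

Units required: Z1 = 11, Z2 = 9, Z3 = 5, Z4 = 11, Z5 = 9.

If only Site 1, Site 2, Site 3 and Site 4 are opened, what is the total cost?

Each customer zone is assigned to its cheapest site among the open ones.
{Site 1, Site 2, Site 3, Site 4}: Z1→Site 3 5·11=55, Z2→Site 3 4·9=36, Z3→Site 2 8·5=40, Z4→Site 3 4·11=44, Z5→Site 1 3·9=27. Service 202; fixed 51; total 253.

Total cost: 253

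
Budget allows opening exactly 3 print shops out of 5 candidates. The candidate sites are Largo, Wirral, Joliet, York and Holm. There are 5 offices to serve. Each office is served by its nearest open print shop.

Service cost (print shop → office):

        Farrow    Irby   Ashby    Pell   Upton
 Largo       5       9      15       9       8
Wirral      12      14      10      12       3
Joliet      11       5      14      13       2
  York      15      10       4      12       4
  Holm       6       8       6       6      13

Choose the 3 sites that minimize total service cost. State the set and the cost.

Choose Joliet, York and Holm; total service cost 23.

With exactly 3 open, each office uses its cheapest among the chosen.
{Joliet, York, Holm}: Farrow→Holm 6, Irby→Joliet 5, Ashby→York 4, Pell→Holm 6, Upton→Joliet 2. Service cost 23.
{Largo, Joliet, Holm}: service cost 24
{Largo, Joliet, York}: service cost 25
Among all 10 size-3 choices, {Joliet, York, Holm} is lowest.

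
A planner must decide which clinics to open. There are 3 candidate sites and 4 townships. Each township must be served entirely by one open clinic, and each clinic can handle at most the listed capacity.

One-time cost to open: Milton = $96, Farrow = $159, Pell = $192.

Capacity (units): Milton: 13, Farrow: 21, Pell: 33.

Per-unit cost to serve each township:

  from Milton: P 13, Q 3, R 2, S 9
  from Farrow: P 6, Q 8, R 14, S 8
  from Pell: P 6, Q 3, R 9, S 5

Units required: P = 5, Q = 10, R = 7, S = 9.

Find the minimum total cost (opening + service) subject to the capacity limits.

Open {Pell}: P→Pell 6·5=30, Q→Pell 3·10=30, R→Pell 9·7=63, S→Pell 5·9=45.
Loads: Pell carries 31/33. Service 168; fixed 192; total 360.
Next best feasible plan costs 407.

Minimum total cost: 360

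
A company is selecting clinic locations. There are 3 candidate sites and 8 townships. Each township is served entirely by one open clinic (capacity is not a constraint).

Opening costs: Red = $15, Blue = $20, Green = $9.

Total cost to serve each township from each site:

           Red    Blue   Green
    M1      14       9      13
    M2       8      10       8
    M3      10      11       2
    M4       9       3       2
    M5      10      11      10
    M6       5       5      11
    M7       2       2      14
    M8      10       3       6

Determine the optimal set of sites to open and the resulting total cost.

For any fixed open set, each township goes to its cheapest open site; total = fixed + service.
{Blue, Green}: M1→Blue 9, M2→Green 8, M3→Green 2, M4→Green 2, M5→Green 10, M6→Blue 5, M7→Blue 2, M8→Blue 3. Service 41; fixed 29; total 70.
{Red, Green}: service 48 + fixed 24 = 72
{Blue}: service 54 + fixed 20 = 74
{Red, Blue, Green}: service 41 + fixed 44 = 85
No other subset beats 70.

Open Blue and Green; minimum total cost 70.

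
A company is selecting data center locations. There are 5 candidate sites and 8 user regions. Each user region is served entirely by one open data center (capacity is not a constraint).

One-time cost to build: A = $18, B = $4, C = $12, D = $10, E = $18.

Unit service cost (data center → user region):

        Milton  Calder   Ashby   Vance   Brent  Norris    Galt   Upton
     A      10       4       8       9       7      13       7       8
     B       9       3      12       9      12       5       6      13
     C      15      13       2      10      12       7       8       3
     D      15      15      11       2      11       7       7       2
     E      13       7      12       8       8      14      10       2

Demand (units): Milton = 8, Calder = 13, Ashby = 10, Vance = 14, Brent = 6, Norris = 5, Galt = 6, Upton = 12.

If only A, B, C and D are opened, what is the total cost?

Each user region is assigned to its cheapest site among the open ones.
{A, B, C, D}: Milton→B 9·8=72, Calder→B 3·13=39, Ashby→C 2·10=20, Vance→D 2·14=28, Brent→A 7·6=42, Norris→B 5·5=25, Galt→B 6·6=36, Upton→D 2·12=24. Service 286; fixed 44; total 330.

Total cost: 330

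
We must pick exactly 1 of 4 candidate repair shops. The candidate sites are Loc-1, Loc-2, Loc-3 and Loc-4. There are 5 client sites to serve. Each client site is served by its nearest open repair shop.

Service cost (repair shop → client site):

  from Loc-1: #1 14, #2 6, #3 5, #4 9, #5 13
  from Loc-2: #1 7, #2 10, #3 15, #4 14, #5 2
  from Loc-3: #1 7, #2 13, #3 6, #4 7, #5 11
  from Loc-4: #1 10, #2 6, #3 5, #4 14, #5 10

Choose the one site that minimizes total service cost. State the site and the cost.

With exactly 1 open, each client site uses its cheapest among the chosen.
{Loc-3}: #1→Loc-3 7, #2→Loc-3 13, #3→Loc-3 6, #4→Loc-3 7, #5→Loc-3 11. Service cost 44.
{Loc-4}: service cost 45
{Loc-1}: service cost 47
Among all 4 size-1 choices, {Loc-3} is lowest.

Choose Loc-3 only; total service cost 44.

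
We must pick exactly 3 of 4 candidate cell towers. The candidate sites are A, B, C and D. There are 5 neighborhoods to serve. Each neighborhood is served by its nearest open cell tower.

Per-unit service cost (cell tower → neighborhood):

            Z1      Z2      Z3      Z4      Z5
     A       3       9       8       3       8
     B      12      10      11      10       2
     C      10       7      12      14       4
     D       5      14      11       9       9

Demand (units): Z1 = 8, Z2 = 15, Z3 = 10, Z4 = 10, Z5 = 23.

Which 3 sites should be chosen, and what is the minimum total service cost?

With exactly 3 open, each neighborhood uses its cheapest among the chosen.
{A, B, C}: Z1→A 3·8=24, Z2→C 7·15=105, Z3→A 8·10=80, Z4→A 3·10=30, Z5→B 2·23=46. Service cost 285.
{A, B, D}: service cost 315
{A, C, D}: service cost 331
Among all 4 size-3 choices, {A, B, C} is lowest.

Choose A, B and C; total service cost 285.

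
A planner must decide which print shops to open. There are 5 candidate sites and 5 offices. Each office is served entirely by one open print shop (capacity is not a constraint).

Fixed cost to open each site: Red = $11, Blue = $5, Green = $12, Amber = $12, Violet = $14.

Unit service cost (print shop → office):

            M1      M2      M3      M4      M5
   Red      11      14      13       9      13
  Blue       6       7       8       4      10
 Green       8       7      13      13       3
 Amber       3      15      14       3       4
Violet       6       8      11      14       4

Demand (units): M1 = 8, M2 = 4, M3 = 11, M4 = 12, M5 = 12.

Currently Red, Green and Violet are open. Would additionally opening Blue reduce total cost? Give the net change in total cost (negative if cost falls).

Yes — net change −88 (cost falls by 88).

Current service cost with {Red, Green, Violet}: 341.
Adding Blue: each office re-picks its cheapest; new service cost 248, saving 93.
Extra fixed cost: 5. Net change = 5 − 93 = -88.
(Totals: 378 → 290.)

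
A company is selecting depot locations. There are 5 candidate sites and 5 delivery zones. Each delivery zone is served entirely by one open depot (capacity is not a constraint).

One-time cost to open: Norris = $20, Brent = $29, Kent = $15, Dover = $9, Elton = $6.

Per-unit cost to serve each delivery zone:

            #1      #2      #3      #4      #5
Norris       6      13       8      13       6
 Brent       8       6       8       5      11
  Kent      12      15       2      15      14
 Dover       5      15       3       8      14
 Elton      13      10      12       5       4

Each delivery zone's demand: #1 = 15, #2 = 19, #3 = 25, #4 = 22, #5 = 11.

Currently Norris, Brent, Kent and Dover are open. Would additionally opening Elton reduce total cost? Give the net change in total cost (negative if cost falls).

Current service cost with {Norris, Brent, Kent, Dover}: 415.
Adding Elton: each delivery zone re-picks its cheapest; new service cost 393, saving 22.
Extra fixed cost: 6. Net change = 6 − 22 = -16.
(Totals: 488 → 472.)

Yes — net change −16 (cost falls by 16).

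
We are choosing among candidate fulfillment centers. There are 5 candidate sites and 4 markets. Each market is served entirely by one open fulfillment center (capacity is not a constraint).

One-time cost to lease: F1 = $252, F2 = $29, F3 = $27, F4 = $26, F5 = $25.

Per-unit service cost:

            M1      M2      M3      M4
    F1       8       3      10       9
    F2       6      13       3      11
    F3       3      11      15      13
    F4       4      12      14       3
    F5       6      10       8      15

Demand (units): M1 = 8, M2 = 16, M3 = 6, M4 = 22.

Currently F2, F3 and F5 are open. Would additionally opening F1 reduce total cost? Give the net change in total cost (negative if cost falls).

No — net change +96 (cost rises by 96).

Current service cost with {F2, F3, F5}: 444.
Adding F1: each market re-picks its cheapest; new service cost 288, saving 156.
Extra fixed cost: 252. Net change = 252 − 156 = 96.
(Totals: 525 → 621.)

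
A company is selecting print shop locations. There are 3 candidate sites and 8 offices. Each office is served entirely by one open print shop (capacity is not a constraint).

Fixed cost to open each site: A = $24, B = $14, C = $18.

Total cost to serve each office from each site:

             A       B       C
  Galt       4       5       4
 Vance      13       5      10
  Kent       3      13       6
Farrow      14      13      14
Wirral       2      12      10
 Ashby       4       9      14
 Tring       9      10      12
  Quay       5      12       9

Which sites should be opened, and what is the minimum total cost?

Open A only; minimum total cost 78.

For any fixed open set, each office goes to its cheapest open site; total = fixed + service.
{A}: Galt→A 4, Vance→A 13, Kent→A 3, Farrow→A 14, Wirral→A 2, Ashby→A 4, Tring→A 9, Quay→A 5. Service 54; fixed 24; total 78.
{A, B}: Galt→A 4, Vance→B 5, Kent→A 3, Farrow→B 13, Wirral→A 2, Ashby→A 4, Tring→A 9, Quay→A 5. Service 45; fixed 38; total 83.
{A, C}: Galt→A 4, Vance→C 10, Kent→A 3, Farrow→A 14, Wirral→A 2, Ashby→A 4, Tring→A 9, Quay→A 5. Service 51; fixed 42; total 93.
{A, B, C}: Galt→A 4, Vance→B 5, Kent→A 3, Farrow→B 13, Wirral→A 2, Ashby→A 4, Tring→A 9, Quay→A 5. Service 45; fixed 56; total 101.
(All 7 nonempty subsets were checked; A only is lowest.)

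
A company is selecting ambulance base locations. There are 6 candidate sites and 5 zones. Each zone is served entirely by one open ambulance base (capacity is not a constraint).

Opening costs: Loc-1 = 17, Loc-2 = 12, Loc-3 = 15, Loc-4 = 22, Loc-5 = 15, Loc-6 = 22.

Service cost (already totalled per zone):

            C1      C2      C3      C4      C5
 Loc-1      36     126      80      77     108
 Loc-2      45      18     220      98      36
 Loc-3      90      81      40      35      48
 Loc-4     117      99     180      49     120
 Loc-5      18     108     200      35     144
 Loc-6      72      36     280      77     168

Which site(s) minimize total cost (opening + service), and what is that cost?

Open Loc-2, Loc-3 and Loc-5; minimum total cost 189.

For any fixed open set, each zone goes to its cheapest open site; total = fixed + service.
{Loc-2, Loc-3, Loc-5}: C1→Loc-5 18, C2→Loc-2 18, C3→Loc-3 40, C4→Loc-3 35, C5→Loc-2 36. Service 147; fixed 42; total 189.
{Loc-2, Loc-3}: service 174 + fixed 27 = 201
{Loc-1, Loc-2, Loc-3, Loc-5}: service 147 + fixed 59 = 206
{Loc-1, Loc-2, Loc-3, Loc-4, Loc-5, Loc-6}: service 147 + fixed 103 = 250
No other subset beats 189.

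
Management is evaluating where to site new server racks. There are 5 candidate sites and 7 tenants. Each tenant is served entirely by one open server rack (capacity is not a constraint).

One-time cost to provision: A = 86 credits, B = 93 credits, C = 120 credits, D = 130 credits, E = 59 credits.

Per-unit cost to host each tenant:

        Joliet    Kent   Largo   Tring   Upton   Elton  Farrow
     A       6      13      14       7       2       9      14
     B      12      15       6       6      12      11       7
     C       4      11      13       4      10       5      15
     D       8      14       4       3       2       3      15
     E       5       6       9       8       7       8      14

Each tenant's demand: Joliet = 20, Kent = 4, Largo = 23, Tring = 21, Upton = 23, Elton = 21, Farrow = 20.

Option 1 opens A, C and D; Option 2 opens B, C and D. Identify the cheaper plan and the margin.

Option 2 is cheaper by 133.

Option 1: {A, C, D}: Joliet→C 4·20=80, Kent→C 11·4=44, Largo→D 4·23=92, Tring→D 3·21=63, Upton→A 2·23=46, Elton→D 3·21=63, Farrow→A 14·20=280. Service 668; fixed 336; total 1004.
Option 2: {B, C, D}: Joliet→C 4·20=80, Kent→C 11·4=44, Largo→D 4·23=92, Tring→D 3·21=63, Upton→D 2·23=46, Elton→D 3·21=63, Farrow→B 7·20=140. Service 528; fixed 343; total 871.
Difference: |1004 − 871| = 133.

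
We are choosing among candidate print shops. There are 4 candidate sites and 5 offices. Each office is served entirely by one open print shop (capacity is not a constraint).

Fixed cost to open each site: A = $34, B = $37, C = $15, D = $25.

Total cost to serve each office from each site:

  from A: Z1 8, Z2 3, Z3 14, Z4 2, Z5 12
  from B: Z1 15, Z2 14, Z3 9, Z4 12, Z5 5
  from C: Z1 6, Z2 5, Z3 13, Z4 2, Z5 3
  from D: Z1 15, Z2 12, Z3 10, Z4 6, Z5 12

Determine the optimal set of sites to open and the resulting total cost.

For any fixed open set, each office goes to its cheapest open site; total = fixed + service.
{C}: Z1→C 6, Z2→C 5, Z3→C 13, Z4→C 2, Z5→C 3. Service 29; fixed 15; total 44.
{C, D}: service 26 + fixed 40 = 66
{A}: Z1→A 8, Z2→A 3, Z3→A 14, Z4→A 2, Z5→A 12. Service 39; fixed 34; total 73.
{A, B, C, D}: Z1→C 6, Z2→A 3, Z3→B 9, Z4→A 2, Z5→C 3. Service 23; fixed 111; total 134.
No other subset beats 44.

Open C only; minimum total cost 44.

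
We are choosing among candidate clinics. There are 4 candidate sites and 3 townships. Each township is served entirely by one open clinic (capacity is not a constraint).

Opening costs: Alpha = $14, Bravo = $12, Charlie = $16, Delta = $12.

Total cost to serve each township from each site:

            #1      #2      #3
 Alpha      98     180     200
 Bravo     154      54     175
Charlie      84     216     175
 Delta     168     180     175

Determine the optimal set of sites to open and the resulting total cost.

For any fixed open set, each township goes to its cheapest open site; total = fixed + service.
{Bravo, Charlie}: #1→Charlie 84, #2→Bravo 54, #3→Bravo 175. Service 313; fixed 28; total 341.
{Alpha, Bravo}: #1→Alpha 98, #2→Bravo 54, #3→Bravo 175. Service 327; fixed 26; total 353.
{Bravo, Charlie, Delta}: service 313 + fixed 40 = 353
{Alpha, Bravo, Charlie, Delta}: service 313 + fixed 54 = 367
No other subset beats 341.

Open Bravo and Charlie; minimum total cost 341.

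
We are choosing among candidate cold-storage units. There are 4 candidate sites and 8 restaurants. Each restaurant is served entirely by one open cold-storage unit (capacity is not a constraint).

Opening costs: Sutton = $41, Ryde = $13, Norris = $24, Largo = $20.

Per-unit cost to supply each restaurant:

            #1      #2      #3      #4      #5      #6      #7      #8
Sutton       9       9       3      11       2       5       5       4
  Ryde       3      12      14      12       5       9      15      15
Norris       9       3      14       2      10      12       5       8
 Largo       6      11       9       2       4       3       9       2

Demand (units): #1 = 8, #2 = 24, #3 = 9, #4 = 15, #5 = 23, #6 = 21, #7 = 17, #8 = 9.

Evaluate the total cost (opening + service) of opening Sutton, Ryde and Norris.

Each restaurant is assigned to its cheapest site among the open ones.
{Sutton, Ryde, Norris}: #1→Ryde 3·8=24, #2→Norris 3·24=72, #3→Sutton 3·9=27, #4→Norris 2·15=30, #5→Sutton 2·23=46, #6→Sutton 5·21=105, #7→Sutton 5·17=85, #8→Sutton 4·9=36. Service 425; fixed 78; total 503.

Total cost: 503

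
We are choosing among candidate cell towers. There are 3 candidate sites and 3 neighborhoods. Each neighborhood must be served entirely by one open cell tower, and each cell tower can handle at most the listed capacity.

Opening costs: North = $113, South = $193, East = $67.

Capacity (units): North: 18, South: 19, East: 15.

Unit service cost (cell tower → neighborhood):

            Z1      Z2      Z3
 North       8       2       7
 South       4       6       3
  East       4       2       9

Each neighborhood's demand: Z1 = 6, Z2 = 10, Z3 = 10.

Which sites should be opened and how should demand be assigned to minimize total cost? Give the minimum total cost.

Minimum total cost: 318

Open {North, East}: Z1→North 8·6=48, Z2→East 2·10=20, Z3→North 7·10=70.
Loads: North carries 16/18, East carries 10/15. Service 138; fixed 180; total 318.
Next best feasible plan costs 334.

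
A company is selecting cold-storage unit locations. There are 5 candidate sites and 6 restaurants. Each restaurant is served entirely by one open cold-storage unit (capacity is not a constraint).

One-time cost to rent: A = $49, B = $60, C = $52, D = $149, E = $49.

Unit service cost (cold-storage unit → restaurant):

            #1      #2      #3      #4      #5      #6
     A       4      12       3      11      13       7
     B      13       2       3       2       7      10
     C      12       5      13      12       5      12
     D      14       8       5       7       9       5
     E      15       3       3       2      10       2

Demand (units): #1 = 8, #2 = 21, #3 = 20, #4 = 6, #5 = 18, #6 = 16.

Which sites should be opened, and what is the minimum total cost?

Open A, C and E; minimum total cost 439.

For any fixed open set, each restaurant goes to its cheapest open site; total = fixed + service.
{A, C, E}: #1→A 4·8=32, #2→E 3·21=63, #3→A 3·20=60, #4→E 2·6=12, #5→C 5·18=90, #6→E 2·16=32. Service 289; fixed 150; total 439.
{C, E}: #1→C 12·8=96, #2→E 3·21=63, #3→E 3·20=60, #4→E 2·6=12, #5→C 5·18=90, #6→E 2·16=32. Service 353; fixed 101; total 454.
{A, B, E}: service 304 + fixed 158 = 462
{A, B, C, D, E}: #1→A 4·8=32, #2→B 2·21=42, #3→A 3·20=60, #4→B 2·6=12, #5→C 5·18=90, #6→E 2·16=32. Service 268; fixed 359; total 627.
No other subset beats 439.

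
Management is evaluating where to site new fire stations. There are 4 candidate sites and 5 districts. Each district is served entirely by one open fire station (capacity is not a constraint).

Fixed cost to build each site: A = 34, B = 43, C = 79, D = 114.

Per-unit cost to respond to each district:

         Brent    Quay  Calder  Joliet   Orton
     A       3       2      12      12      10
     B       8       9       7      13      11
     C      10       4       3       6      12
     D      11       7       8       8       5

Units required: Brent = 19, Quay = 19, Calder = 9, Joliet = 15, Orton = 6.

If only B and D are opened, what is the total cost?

Each district is assigned to its cheapest site among the open ones.
{B, D}: Brent→B 8·19=152, Quay→D 7·19=133, Calder→B 7·9=63, Joliet→D 8·15=120, Orton→D 5·6=30. Service 498; fixed 157; total 655.

Total cost: 655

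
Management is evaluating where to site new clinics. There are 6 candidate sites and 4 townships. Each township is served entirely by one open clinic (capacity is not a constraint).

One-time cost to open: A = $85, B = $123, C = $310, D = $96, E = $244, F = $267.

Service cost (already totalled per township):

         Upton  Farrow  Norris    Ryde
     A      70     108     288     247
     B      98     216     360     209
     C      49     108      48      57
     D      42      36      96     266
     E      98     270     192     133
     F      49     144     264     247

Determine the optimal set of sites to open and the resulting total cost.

Open D only; minimum total cost 536.

For any fixed open set, each township goes to its cheapest open site; total = fixed + service.
{D}: Upton→D 42, Farrow→D 36, Norris→D 96, Ryde→D 266. Service 440; fixed 96; total 536.
{C}: service 262 + fixed 310 = 572
{C, D}: service 183 + fixed 406 = 589
{A, B, C, D, E, F}: Upton→D 42, Farrow→D 36, Norris→C 48, Ryde→C 57. Service 183; fixed 1125; total 1308.
No other subset beats 536.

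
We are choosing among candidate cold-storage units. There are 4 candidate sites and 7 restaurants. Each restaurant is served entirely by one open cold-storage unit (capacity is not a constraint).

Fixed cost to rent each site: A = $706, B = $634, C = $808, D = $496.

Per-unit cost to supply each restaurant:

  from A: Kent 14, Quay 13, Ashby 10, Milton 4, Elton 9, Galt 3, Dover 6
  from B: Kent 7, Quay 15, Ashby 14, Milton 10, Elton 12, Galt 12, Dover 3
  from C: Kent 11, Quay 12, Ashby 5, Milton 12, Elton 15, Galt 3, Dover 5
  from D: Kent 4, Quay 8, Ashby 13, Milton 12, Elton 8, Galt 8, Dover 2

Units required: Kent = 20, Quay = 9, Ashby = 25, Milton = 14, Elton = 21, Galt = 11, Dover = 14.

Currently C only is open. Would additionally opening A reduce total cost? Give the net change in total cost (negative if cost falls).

Current service cost with {C}: 1039.
Adding A: each restaurant re-picks its cheapest; new service cost 801, saving 238.
Extra fixed cost: 706. Net change = 706 − 238 = 468.
(Totals: 1847 → 2315.)

No — net change +468 (cost rises by 468).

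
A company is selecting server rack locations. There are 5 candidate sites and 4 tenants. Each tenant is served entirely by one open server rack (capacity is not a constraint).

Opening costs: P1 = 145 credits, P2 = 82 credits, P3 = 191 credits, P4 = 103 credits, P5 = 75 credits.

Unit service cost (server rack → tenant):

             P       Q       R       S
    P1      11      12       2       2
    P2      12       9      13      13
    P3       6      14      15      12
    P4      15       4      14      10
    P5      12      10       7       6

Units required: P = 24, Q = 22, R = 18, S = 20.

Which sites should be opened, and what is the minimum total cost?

For any fixed open set, each tenant goes to its cheapest open site; total = fixed + service.
{P1, P4}: P→P1 11·24=264, Q→P4 4·22=88, R→P1 2·18=36, S→P1 2·20=40. Service 428; fixed 248; total 676.
{P1, P3, P4}: service 308 + fixed 439 = 747
{P1}: service 604 + fixed 145 = 749
{P1, P2, P3, P4, P5}: P→P3 6·24=144, Q→P4 4·22=88, R→P1 2·18=36, S→P1 2·20=40. Service 308; fixed 596; total 904.
No other subset beats 676.

Open P1 and P4; minimum total cost 676.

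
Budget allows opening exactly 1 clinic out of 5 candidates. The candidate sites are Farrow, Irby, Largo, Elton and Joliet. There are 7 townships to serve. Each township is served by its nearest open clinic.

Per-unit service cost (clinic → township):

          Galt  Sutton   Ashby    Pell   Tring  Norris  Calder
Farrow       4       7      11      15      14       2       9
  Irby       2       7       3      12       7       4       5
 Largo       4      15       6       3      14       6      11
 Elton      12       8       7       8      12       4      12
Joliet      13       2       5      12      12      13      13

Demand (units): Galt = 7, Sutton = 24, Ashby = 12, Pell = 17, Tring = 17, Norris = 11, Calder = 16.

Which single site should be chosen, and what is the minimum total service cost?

With exactly 1 open, each township uses its cheapest among the chosen.
{Irby}: Galt→Irby 2·7=14, Sutton→Irby 7·24=168, Ashby→Irby 3·12=36, Pell→Irby 12·17=204, Tring→Irby 7·17=119, Norris→Irby 4·11=44, Calder→Irby 5·16=80. Service cost 665.
{Elton}: service cost 936
{Joliet}: service cost 958
Among all 5 size-1 choices, {Irby} is lowest.

Choose Irby only; total service cost 665.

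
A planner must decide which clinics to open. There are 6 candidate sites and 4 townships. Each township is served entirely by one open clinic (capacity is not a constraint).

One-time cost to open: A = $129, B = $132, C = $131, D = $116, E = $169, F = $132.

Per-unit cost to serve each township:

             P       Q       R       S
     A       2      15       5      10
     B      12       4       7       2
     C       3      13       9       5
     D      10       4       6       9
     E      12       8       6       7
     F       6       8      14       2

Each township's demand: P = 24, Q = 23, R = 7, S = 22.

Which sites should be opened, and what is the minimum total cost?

Open A and B; minimum total cost 480.

For any fixed open set, each township goes to its cheapest open site; total = fixed + service.
{A, B}: P→A 2·24=48, Q→B 4·23=92, R→A 5·7=35, S→B 2·22=44. Service 219; fixed 261; total 480.
{B, C}: service 257 + fixed 263 = 520
{C, D}: service 316 + fixed 247 = 563
{A, B, C, D, E, F}: service 219 + fixed 809 = 1028
No other subset beats 480.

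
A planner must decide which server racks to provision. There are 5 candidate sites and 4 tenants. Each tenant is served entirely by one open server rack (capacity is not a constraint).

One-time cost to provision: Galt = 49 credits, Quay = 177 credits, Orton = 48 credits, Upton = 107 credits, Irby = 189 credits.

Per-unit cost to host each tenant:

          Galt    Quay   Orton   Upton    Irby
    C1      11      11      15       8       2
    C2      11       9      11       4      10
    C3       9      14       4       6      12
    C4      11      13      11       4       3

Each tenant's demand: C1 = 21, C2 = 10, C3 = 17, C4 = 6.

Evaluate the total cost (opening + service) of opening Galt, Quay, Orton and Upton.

Each tenant is assigned to its cheapest site among the open ones.
{Galt, Quay, Orton, Upton}: C1→Upton 8·21=168, C2→Upton 4·10=40, C3→Orton 4·17=68, C4→Upton 4·6=24. Service 300; fixed 381; total 681.

Total cost: 681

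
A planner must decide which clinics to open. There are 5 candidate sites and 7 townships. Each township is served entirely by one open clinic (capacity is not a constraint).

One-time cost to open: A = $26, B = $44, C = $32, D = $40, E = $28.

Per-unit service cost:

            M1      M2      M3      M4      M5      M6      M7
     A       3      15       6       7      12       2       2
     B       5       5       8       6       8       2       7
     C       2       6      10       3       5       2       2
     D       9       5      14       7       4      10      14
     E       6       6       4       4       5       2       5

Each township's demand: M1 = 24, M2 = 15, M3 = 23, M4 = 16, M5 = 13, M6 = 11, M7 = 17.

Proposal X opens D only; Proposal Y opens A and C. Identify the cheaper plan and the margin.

Proposal X: {D}: M1→D 9·24=216, M2→D 5·15=75, M3→D 14·23=322, M4→D 7·16=112, M5→D 4·13=52, M6→D 10·11=110, M7→D 14·17=238. Service 1125; fixed 40; total 1165.
Proposal Y: {A, C}: M1→C 2·24=48, M2→C 6·15=90, M3→A 6·23=138, M4→C 3·16=48, M5→C 5·13=65, M6→A 2·11=22, M7→A 2·17=34. Service 445; fixed 58; total 503.
Difference: |1165 − 503| = 662.

Proposal Y is cheaper by 662.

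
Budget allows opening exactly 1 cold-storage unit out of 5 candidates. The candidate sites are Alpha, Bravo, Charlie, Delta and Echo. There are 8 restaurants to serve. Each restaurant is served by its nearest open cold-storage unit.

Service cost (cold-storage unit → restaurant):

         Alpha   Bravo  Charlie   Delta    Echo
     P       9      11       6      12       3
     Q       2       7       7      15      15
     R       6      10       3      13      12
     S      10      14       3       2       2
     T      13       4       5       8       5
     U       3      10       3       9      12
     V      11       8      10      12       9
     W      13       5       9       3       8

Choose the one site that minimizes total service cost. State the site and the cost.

Choose Charlie only; total service cost 46.

With exactly 1 open, each restaurant uses its cheapest among the chosen.
{Charlie}: P→Charlie 6, Q→Charlie 7, R→Charlie 3, S→Charlie 3, T→Charlie 5, U→Charlie 3, V→Charlie 10, W→Charlie 9. Service cost 46.
{Echo}: service cost 66
{Alpha}: service cost 67
Among all 5 size-1 choices, {Charlie} is lowest.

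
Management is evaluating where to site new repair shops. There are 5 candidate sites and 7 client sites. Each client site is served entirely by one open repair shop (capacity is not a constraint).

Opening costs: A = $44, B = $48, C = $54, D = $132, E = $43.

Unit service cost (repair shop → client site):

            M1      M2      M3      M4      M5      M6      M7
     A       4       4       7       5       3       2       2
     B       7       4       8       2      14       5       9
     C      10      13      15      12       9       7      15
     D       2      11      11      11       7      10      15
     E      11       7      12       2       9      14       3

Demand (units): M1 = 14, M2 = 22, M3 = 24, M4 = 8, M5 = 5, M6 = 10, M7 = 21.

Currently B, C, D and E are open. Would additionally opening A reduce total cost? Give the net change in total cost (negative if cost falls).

Current service cost with {B, C, D, E}: 472.
Adding A: each client site re-picks its cheapest; new service cost 377, saving 95.
Extra fixed cost: 44. Net change = 44 − 95 = -51.
(Totals: 749 → 698.)

Yes — net change −51 (cost falls by 51).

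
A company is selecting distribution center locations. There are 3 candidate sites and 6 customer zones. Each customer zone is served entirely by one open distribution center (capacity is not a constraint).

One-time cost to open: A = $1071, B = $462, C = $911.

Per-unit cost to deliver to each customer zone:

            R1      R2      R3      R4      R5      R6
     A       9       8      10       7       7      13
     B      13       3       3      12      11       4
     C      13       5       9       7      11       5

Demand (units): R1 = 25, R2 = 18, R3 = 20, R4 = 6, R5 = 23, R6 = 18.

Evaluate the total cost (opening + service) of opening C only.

Each customer zone is assigned to its cheapest site among the open ones.
{C}: R1→C 13·25=325, R2→C 5·18=90, R3→C 9·20=180, R4→C 7·6=42, R5→C 11·23=253, R6→C 5·18=90. Service 980; fixed 911; total 1891.

Total cost: 1891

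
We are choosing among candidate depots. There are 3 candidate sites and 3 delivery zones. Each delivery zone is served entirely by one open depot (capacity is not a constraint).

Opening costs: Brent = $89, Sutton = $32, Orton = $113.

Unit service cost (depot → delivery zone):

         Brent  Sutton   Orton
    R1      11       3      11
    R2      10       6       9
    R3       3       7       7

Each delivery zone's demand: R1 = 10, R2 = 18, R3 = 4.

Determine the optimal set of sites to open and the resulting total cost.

Open Sutton only; minimum total cost 198.

For any fixed open set, each delivery zone goes to its cheapest open site; total = fixed + service.
{Sutton}: R1→Sutton 3·10=30, R2→Sutton 6·18=108, R3→Sutton 7·4=28. Service 166; fixed 32; total 198.
{Brent, Sutton}: R1→Sutton 3·10=30, R2→Sutton 6·18=108, R3→Brent 3·4=12. Service 150; fixed 121; total 271.
{Sutton, Orton}: service 166 + fixed 145 = 311
{Brent, Sutton, Orton}: service 150 + fixed 234 = 384
(All 7 nonempty subsets were checked; Sutton only is lowest.)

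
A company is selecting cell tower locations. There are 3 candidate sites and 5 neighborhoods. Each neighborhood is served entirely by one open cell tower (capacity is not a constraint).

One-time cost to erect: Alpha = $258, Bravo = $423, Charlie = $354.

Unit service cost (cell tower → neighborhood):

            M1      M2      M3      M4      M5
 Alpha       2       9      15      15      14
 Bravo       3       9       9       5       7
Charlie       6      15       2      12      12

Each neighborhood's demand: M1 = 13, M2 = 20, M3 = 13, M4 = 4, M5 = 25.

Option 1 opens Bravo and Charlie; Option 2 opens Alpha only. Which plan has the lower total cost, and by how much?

Option 1: {Bravo, Charlie}: M1→Bravo 3·13=39, M2→Bravo 9·20=180, M3→Charlie 2·13=26, M4→Bravo 5·4=20, M5→Bravo 7·25=175. Service 440; fixed 777; total 1217.
Option 2: {Alpha}: M1→Alpha 2·13=26, M2→Alpha 9·20=180, M3→Alpha 15·13=195, M4→Alpha 15·4=60, M5→Alpha 14·25=350. Service 811; fixed 258; total 1069.
Difference: |1217 − 1069| = 148.

Option 2 is cheaper by 148.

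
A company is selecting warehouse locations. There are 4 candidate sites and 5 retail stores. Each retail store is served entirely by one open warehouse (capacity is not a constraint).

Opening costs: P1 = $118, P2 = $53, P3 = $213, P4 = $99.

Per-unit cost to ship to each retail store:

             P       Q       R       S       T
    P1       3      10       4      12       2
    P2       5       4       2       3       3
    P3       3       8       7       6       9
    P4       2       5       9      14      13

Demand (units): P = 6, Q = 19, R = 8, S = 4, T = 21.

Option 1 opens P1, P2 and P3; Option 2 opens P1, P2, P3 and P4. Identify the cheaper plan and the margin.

Option 1 is cheaper by 93.

Option 1: {P1, P2, P3}: P→P1 3·6=18, Q→P2 4·19=76, R→P2 2·8=16, S→P2 3·4=12, T→P1 2·21=42. Service 164; fixed 384; total 548.
Option 2: {P1, P2, P3, P4}: P→P4 2·6=12, Q→P2 4·19=76, R→P2 2·8=16, S→P2 3·4=12, T→P1 2·21=42. Service 158; fixed 483; total 641.
Difference: |548 − 641| = 93.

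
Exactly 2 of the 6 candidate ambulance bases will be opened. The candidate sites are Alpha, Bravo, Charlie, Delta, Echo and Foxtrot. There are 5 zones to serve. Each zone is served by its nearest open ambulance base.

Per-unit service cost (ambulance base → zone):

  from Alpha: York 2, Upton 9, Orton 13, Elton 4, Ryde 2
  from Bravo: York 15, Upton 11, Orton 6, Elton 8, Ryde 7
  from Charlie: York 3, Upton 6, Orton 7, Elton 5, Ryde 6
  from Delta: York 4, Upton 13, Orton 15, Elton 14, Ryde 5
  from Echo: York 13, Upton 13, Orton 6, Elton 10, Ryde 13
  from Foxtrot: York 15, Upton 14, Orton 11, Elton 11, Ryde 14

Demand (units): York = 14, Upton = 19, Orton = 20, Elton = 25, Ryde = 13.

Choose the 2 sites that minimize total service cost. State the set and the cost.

With exactly 2 open, each zone uses its cheapest among the chosen.
{Alpha, Charlie}: York→Alpha 2·14=28, Upton→Charlie 6·19=114, Orton→Charlie 7·20=140, Elton→Alpha 4·25=100, Ryde→Alpha 2·13=26. Service cost 408.
{Alpha, Bravo}: service cost 445
{Alpha, Echo}: service cost 445
Among all 15 size-2 choices, {Alpha, Charlie} is lowest.

Choose Alpha and Charlie; total service cost 408.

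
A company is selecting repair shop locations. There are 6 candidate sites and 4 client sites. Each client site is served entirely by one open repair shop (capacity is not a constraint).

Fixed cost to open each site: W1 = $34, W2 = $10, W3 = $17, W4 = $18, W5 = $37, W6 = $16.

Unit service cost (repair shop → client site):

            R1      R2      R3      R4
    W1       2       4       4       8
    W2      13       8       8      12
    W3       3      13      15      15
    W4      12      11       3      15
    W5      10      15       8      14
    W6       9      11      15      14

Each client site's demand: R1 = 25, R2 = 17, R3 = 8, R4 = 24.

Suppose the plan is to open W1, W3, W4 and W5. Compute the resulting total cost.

Total cost: 440

Each client site is assigned to its cheapest site among the open ones.
{W1, W3, W4, W5}: R1→W1 2·25=50, R2→W1 4·17=68, R3→W4 3·8=24, R4→W1 8·24=192. Service 334; fixed 106; total 440.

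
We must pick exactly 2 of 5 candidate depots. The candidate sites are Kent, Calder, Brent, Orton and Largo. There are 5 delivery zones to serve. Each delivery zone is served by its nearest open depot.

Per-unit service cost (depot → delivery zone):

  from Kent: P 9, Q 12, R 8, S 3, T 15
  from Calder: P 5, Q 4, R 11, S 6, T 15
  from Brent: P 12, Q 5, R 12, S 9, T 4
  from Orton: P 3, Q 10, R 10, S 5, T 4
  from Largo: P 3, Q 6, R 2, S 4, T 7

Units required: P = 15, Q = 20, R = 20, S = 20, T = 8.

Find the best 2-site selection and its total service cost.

Choose Brent and Largo; total service cost 297.

With exactly 2 open, each delivery zone uses its cheapest among the chosen.
{Brent, Largo}: P→Largo 3·15=45, Q→Brent 5·20=100, R→Largo 2·20=40, S→Largo 4·20=80, T→Brent 4·8=32. Service cost 297.
{Calder, Largo}: service cost 301
{Orton, Largo}: service cost 317
Among all 10 size-2 choices, {Brent, Largo} is lowest.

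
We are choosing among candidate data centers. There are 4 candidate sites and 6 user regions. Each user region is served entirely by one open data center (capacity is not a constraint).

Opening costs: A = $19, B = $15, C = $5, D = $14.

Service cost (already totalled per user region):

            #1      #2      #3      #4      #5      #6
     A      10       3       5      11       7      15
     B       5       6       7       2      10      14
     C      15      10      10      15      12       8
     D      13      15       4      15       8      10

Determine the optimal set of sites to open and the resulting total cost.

For any fixed open set, each user region goes to its cheapest open site; total = fixed + service.
{B, C}: #1→B 5, #2→B 6, #3→B 7, #4→B 2, #5→B 10, #6→C 8. Service 38; fixed 20; total 58.
{B}: #1→B 5, #2→B 6, #3→B 7, #4→B 2, #5→B 10, #6→B 14. Service 44; fixed 15; total 59.
{B, D}: #1→B 5, #2→B 6, #3→D 4, #4→B 2, #5→D 8, #6→D 10. Service 35; fixed 29; total 64.
{A, B, C, D}: service 29 + fixed 53 = 82
No other subset beats 58.

Open B and C; minimum total cost 58.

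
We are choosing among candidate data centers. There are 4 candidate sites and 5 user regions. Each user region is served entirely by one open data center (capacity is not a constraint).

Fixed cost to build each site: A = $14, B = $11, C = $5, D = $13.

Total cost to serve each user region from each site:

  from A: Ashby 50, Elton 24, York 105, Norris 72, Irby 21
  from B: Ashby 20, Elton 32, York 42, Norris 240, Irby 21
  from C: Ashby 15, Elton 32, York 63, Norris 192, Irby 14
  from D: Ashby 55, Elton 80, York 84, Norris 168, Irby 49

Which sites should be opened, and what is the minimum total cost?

For any fixed open set, each user region goes to its cheapest open site; total = fixed + service.
{A, B, C}: Ashby→C 15, Elton→A 24, York→B 42, Norris→A 72, Irby→C 14. Service 167; fixed 30; total 197.
{A, B}: service 179 + fixed 25 = 204
{A, C}: Ashby→C 15, Elton→A 24, York→C 63, Norris→A 72, Irby→C 14. Service 188; fixed 19; total 207.
{A, B, C, D}: service 167 + fixed 43 = 210
No other subset beats 197.

Open A, B and C; minimum total cost 197.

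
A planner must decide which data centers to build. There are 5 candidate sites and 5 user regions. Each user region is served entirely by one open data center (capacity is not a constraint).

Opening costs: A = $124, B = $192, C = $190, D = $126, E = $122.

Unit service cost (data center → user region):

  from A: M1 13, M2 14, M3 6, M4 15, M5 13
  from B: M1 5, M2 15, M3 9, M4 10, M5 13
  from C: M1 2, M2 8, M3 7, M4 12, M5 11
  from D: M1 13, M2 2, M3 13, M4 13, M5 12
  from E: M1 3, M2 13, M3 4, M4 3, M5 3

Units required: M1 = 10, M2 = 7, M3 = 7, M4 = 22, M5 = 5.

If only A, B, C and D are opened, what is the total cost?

Total cost: 983

Each user region is assigned to its cheapest site among the open ones.
{A, B, C, D}: M1→C 2·10=20, M2→D 2·7=14, M3→A 6·7=42, M4→B 10·22=220, M5→C 11·5=55. Service 351; fixed 632; total 983.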